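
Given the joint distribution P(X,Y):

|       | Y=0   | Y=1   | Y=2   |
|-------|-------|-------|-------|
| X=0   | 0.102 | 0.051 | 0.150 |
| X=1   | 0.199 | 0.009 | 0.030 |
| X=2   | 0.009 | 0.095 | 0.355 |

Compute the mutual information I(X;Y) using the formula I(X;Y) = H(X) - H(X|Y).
0.3979 bits

I(X;Y) = H(X) - H(X|Y)

Marginal of X (row sums):
  P(X=0) = 0.102 + 0.051 + 0.150 = 0.303
  P(X=1) = 0.199 + 0.009 + 0.030 = 0.238
  P(X=2) = 0.009 + 0.095 + 0.355 = 0.459
H(X) = -[0.303·log₂(0.303) + 0.238·log₂(0.238) + 0.459·log₂(0.459)]
  = 0.52195 + 0.49289 + 0.51566 = 1.53050 bits

Marginal of Y (column sums):
  P(Y=0) = 0.102 + 0.199 + 0.009 = 0.310
  P(Y=1) = 0.051 + 0.009 + 0.095 = 0.155
  P(Y=2) = 0.150 + 0.030 + 0.355 = 0.535
H(X|Y) = Σ_y P(y)·H(X|Y=y):
  Y=0: P(Y=0) = 0.310, P(X|Y=0) = (51/155, 199/310, 9/310) → H(X|Y=0) = 1.08643
  Y=1: P(Y=1) = 0.155, P(X|Y=1) = (51/155, 9/155, 19/31) → H(X|Y=1) = 1.19897
  Y=2: P(Y=2) = 0.535, P(X|Y=2) = (30/107, 6/107, 71/107) → H(X|Y=2) = 1.14008
H(X|Y) = 0.310·1.08643 + 0.155·1.19897 + 0.535·1.14008 = 1.13258 bits

I(X;Y) = H(X) - H(X|Y) = 1.53050 - 1.13258 = 0.3979 bits

Cross-check via I(X;Y) = H(X) + H(Y) - H(X,Y): computing H(Y) from the column sums and H(X,Y) from the 9 cells in the same way gives H(Y) = 1.42347 bits and H(X,Y) = 2.55605 bits, so
I(X;Y) = 1.53050 + 1.42347 - 2.55605 = 0.3979 bits ✓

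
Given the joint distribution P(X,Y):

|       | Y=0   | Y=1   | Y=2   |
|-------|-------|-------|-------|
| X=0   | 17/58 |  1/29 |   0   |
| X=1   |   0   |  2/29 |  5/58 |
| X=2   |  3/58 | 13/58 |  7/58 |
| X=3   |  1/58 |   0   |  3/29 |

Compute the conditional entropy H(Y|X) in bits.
0.9278 bits

H(Y|X) = H(X,Y) - H(X)

H(X,Y) = -Σ_{x,y} P(x,y) log₂ P(x,y). Per-cell terms -P(x,y)·log₂P(x,y):
  X=0: 0.5189, 0.1675, 0.0000
  X=1: 0.0000, 0.2661, 0.3048
  X=2: 0.2210, 0.4836, 0.3682
  X=3: 0.1010, 0.0000, 0.3386
  (cells with P = 0 contribute 0)
Sum of the 12 terms: H(X,Y) = 2.7697 bits

Marginal of X (row sums):
  P(X=0) = 17/58 + 1/29 + 0 = 19/58
  P(X=1) = 0 + 2/29 + 5/58 = 9/58
  P(X=2) = 3/58 + 13/58 + 7/58 = 23/58
  P(X=3) = 1/58 + 0 + 3/29 = 7/58
H(X) = -[(19/58)·log₂(19/58) + (9/58)·log₂(9/58) + (23/58)·log₂(23/58) + (7/58)·log₂(7/58)]
  = 0.5274 + 0.4171 + 0.5292 + 0.3682 = 1.8419 bits

H(Y|X) = H(X,Y) - H(X) = 2.7697 - 1.8419 = 0.9278 bits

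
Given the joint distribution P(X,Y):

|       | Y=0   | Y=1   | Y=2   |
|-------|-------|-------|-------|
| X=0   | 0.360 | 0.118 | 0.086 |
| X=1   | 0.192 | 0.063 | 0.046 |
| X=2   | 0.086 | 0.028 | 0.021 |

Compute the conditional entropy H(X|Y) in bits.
1.3774 bits

H(X|Y) = H(X,Y) - H(Y)

H(X,Y) = -Σ_{x,y} P(x,y) log₂ P(x,y). Per-cell terms -P(x,y)·log₂P(x,y):
  X=0: 0.530615, 0.363811, 0.304399
  X=1: 0.457118, 0.251276, 0.204342
  X=2: 0.304399, 0.144436, 0.117043
Sum of the 9 terms: H(X,Y) = 2.67744 bits

Marginal of Y (column sums):
  P(Y=0) = 0.360 + 0.192 + 0.086 = 0.638
  P(Y=1) = 0.118 + 0.063 + 0.028 = 0.209
  P(Y=2) = 0.086 + 0.046 + 0.021 = 0.153
H(Y) = -[0.638·log₂(0.638) + 0.209·log₂(0.209) + 0.153·log₂(0.153)]
  = 0.413661 + 0.472011 + 0.414385 = 1.30006 bits

H(X|Y) = H(X,Y) - H(Y) = 2.67744 - 1.30006 = 1.3774 bits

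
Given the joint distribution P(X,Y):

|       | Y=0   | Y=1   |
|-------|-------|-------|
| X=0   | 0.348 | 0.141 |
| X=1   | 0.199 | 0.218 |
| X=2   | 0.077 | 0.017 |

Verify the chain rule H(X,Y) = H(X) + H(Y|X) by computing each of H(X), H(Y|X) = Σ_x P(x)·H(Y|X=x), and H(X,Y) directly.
H(X) = 1.3516 bits, H(Y|X) = 0.9042 bits, H(X,Y) = 2.2558 bits

Marginal of X (row sums):
  P(X=0) = 0.348 + 0.141 = 0.489
  P(X=1) = 0.199 + 0.218 = 0.417
  P(X=2) = 0.077 + 0.017 = 0.094
H(X) = -[0.489·log₂(0.489) + 0.417·log₂(0.417) + 0.094·log₂(0.094)]
  = 0.5046938 + 0.5262043 + 0.3206524 = 1.3516 bits

H(Y|X) = Σ_x P(x)·H(Y|X=x):
  X=0: P(X=0) = 0.489, P(Y|X=0) = (116/163, 47/163) → H(Y|X=0) = 0.8665719
  X=1: P(X=1) = 0.417, P(Y|X=1) = (199/417, 218/417) → H(Y|X=1) = 0.9985019
  X=2: P(X=2) = 0.094, P(Y|X=2) = (77/94, 17/94) → H(Y|X=2) = 0.6819353
H(Y|X) = 0.489·0.8665719 + 0.417·0.9985019 + 0.094·0.6819353 = 0.9042 bits

H(X,Y) = -Σ_{x,y} P(x,y) log₂ P(x,y). Per-cell terms -P(x,y)·log₂P(x,y):
  X=0: 0.5299486, 0.3984988
  X=1: 0.4635028, 0.4790768
  X=2: 0.2848228, 0.0999315
Sum of the 6 terms: H(X,Y) = 2.2558 bits

Chain rule check:
  H(X) + H(Y|X) = 1.3516 + 0.9042 = 2.2558 bits
  H(X,Y) = 2.2558 bits
✓ Chain rule verified.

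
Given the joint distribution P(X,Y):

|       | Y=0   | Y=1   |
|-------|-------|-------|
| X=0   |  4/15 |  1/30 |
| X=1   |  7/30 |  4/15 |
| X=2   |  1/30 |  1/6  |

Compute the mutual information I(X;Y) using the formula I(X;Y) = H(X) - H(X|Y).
0.2174 bits

I(X;Y) = H(X) - H(X|Y)

Marginal of X (row sums):
  P(X=0) = 4/15 + 1/30 = 3/10
  P(X=1) = 7/30 + 4/15 = 1/2
  P(X=2) = 1/30 + 1/6 = 1/5
H(X) = -[(3/10)·log₂(3/10) + (1/2)·log₂(1/2) + (1/5)·log₂(1/5)]
  = 0.5211 + 0.5000 + 0.4644 = 1.4855 bits

Marginal of Y (column sums):
  P(Y=0) = 4/15 + 7/30 + 1/30 = 8/15
  P(Y=1) = 1/30 + 4/15 + 1/6 = 7/15
H(X|Y) = Σ_y P(y)·H(X|Y=y):
  Y=0: P(Y=0) = 8/15, P(X|Y=0) = (1/2, 7/16, 1/16) → H(X|Y=0) = 1.2718
  Y=1: P(Y=1) = 7/15, P(X|Y=1) = (1/14, 4/7, 5/14) → H(X|Y=1) = 1.2638
H(X|Y) = (8/15)·1.2718 + (7/15)·1.2638 = 1.2681 bits

I(X;Y) = H(X) - H(X|Y) = 1.4855 - 1.2681 = 0.2174 bits

Cross-check via I(X;Y) = H(X) + H(Y) - H(X,Y): computing H(Y) from the column sums and H(X,Y) from the 6 cells in the same way gives H(Y) = 0.9968 bits and H(X,Y) = 2.2649 bits, so
I(X;Y) = 1.4855 + 0.9968 - 2.2649 = 0.2174 bits ✓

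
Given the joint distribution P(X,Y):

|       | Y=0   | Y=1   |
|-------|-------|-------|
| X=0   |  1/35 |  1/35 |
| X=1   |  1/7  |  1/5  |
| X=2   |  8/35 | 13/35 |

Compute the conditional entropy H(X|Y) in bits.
1.2050 bits

H(X|Y) = H(X,Y) - H(Y)

H(X,Y) = -Σ_{x,y} P(x,y) log₂ P(x,y). Per-cell terms -P(x,y)·log₂P(x,y):
  X=0: 0.14655, 0.14655
  X=1: 0.40105, 0.46439
  X=2: 0.48669, 0.53071
Sum of the 6 terms: H(X,Y) = 2.17594 bits

Marginal of Y (column sums):
  P(Y=0) = 1/35 + 1/7 + 8/35 = 2/5
  P(Y=1) = 1/35 + 1/5 + 13/35 = 3/5
H(Y) = -[(2/5)·log₂(2/5) + (3/5)·log₂(3/5)]
  = 0.52877 + 0.44218 = 0.97095 bits

H(X|Y) = H(X,Y) - H(Y) = 2.17594 - 0.97095 = 1.2050 bits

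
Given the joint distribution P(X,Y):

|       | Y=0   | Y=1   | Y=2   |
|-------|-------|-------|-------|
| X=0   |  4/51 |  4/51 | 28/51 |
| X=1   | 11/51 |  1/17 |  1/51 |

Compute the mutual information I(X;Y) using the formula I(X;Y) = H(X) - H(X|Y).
0.3696 bits

I(X;Y) = H(X) - H(X|Y)

Marginal of X (row sums):
  P(X=0) = 4/51 + 4/51 + 28/51 = 12/17
  P(X=1) = 11/51 + 1/17 + 1/51 = 5/17
H(X) = -[(12/17)·log₂(12/17) + (5/17)·log₂(5/17)]
  = 0.35471 + 0.51927 = 0.87398 bits

Marginal of Y (column sums):
  P(Y=0) = 4/51 + 11/51 = 5/17
  P(Y=1) = 4/51 + 1/17 = 7/51
  P(Y=2) = 28/51 + 1/51 = 29/51
H(X|Y) = Σ_y P(y)·H(X|Y=y):
  Y=0: P(Y=0) = 5/17, P(X|Y=0) = (4/15, 11/15) → H(X|Y=0) = 0.83664
  Y=1: P(Y=1) = 7/51, P(X|Y=1) = (4/7, 3/7) → H(X|Y=1) = 0.98523
  Y=2: P(Y=2) = 29/51, P(X|Y=2) = (28/29, 1/29) → H(X|Y=2) = 0.21640
H(X|Y) = (5/17)·0.83664 + (7/51)·0.98523 + (29/51)·0.21640 = 0.50435 bits

I(X;Y) = H(X) - H(X|Y) = 0.87398 - 0.50435 = 0.3696 bits

Cross-check via I(X;Y) = H(X) + H(Y) - H(X,Y): computing H(Y) from the column sums and H(X,Y) from the 6 cells in the same way gives H(Y) = 1.37564 bits and H(X,Y) = 1.87998 bits, so
I(X;Y) = 0.87398 + 1.37564 - 1.87998 = 0.3696 bits ✓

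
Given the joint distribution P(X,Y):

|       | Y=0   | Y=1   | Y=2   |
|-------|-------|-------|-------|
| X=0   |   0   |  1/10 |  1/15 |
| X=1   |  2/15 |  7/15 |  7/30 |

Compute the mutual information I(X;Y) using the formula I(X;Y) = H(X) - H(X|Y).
0.0398 bits

I(X;Y) = H(X) - H(X|Y)

Marginal of X (row sums):
  P(X=0) = 0 + 1/10 + 1/15 = 1/6
  P(X=1) = 2/15 + 7/15 + 7/30 = 5/6
H(X) = -[(1/6)·log₂(1/6) + (5/6)·log₂(5/6)]
  = 0.4308 + 0.2192 = 0.6500 bits

Marginal of Y (column sums):
  P(Y=0) = 0 + 2/15 = 2/15
  P(Y=1) = 1/10 + 7/15 = 17/30
  P(Y=2) = 1/15 + 7/30 = 3/10
H(X|Y) = Σ_y P(y)·H(X|Y=y):
  Y=0: P(Y=0) = 2/15, P(X|Y=0) = (0, 1) → H(X|Y=0) = 0.0000
  Y=1: P(Y=1) = 17/30, P(X|Y=1) = (3/17, 14/17) → H(X|Y=1) = 0.6723
  Y=2: P(Y=2) = 3/10, P(X|Y=2) = (2/9, 7/9) → H(X|Y=2) = 0.7642
H(X|Y) = (2/15)·0.0000 + (17/30)·0.6723 + (3/10)·0.7642 = 0.6102 bits

I(X;Y) = H(X) - H(X|Y) = 0.6500 - 0.6102 = 0.0398 bits

Cross-check via I(X;Y) = H(X) + H(Y) - H(X,Y): computing H(Y) from the column sums and H(X,Y) from the 6 cells in the same way gives H(Y) = 1.3730 bits and H(X,Y) = 1.9832 bits, so
I(X;Y) = 0.6500 + 1.3730 - 1.9832 = 0.0398 bits ✓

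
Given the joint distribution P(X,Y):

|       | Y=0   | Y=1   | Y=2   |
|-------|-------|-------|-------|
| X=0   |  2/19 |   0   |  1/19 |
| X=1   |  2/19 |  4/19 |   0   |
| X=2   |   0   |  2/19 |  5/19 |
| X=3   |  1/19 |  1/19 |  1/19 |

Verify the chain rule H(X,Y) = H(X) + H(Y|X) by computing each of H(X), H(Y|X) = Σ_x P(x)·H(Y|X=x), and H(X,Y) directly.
H(X) = 1.8968 bits, H(Y|X) = 1.0032 bits, H(X,Y) = 2.9001 bits

Marginal of X (row sums):
  P(X=0) = 2/19 + 0 + 1/19 = 3/19
  P(X=1) = 2/19 + 4/19 + 0 = 6/19
  P(X=2) = 0 + 2/19 + 5/19 = 7/19
  P(X=3) = 1/19 + 1/19 + 1/19 = 3/19
H(X) = -[(3/19)·log₂(3/19) + (6/19)·log₂(6/19) + (7/19)·log₂(7/19) + (3/19)·log₂(3/19)]
  = 0.4205 + 0.5251 + 0.5307 + 0.4205 = 1.8968 bits

H(Y|X) = Σ_x P(x)·H(Y|X=x):
  X=0: P(X=0) = 3/19, P(Y|X=0) = (2/3, 0, 1/3) → H(Y|X=0) = 0.9183
  X=1: P(X=1) = 6/19, P(Y|X=1) = (1/3, 2/3, 0) → H(Y|X=1) = 0.9183
  X=2: P(X=2) = 7/19, P(Y|X=2) = (0, 2/7, 5/7) → H(Y|X=2) = 0.8631
  X=3: P(X=3) = 3/19, P(Y|X=3) = (1/3, 1/3, 1/3) → H(Y|X=3) = 1.5850
H(Y|X) = (3/19)·0.9183 + (6/19)·0.9183 + (7/19)·0.8631 + (3/19)·1.5850 = 1.0032 bits

H(X,Y) = -Σ_{x,y} P(x,y) log₂ P(x,y). Per-cell terms -P(x,y)·log₂P(x,y):
  X=0: 0.3419, 0.0000, 0.2236
  X=1: 0.3419, 0.4732, 0.0000
  X=2: 0.0000, 0.3419, 0.5068
  X=3: 0.2236, 0.2236, 0.2236
  (cells with P = 0 contribute 0)
Sum of the 12 terms: H(X,Y) = 2.9001 bits

Chain rule check:
  H(X) + H(Y|X) = 1.8968 + 1.0032 = 2.9000 bits
  H(X,Y) = 2.9001 bits
✓ Chain rule verified (Δ = 0.0001 is 4-dp rounding noise: each of the three values was rounded independently).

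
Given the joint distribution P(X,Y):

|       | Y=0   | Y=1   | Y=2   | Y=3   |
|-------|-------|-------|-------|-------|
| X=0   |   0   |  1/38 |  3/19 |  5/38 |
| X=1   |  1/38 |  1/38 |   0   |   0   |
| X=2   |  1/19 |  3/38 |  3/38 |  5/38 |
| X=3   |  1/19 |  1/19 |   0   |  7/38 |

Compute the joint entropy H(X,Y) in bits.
3.3034 bits

H(X,Y) = -Σ_{x,y} P(x,y) log₂ P(x,y). Per-cell terms -P(x,y)·log₂P(x,y):
  X=0: 0.000000, 0.138103, 0.420468, 0.385000
  X=1: 0.138103, 0.138103, 0.000000, 0.000000
  X=2: 0.223575, 0.289181, 0.289181, 0.385000
  X=3: 0.223575, 0.223575, 0.000000, 0.449579
  (cells with P = 0 contribute 0)
Sum of the 16 terms: H(X,Y) = 3.3034 bits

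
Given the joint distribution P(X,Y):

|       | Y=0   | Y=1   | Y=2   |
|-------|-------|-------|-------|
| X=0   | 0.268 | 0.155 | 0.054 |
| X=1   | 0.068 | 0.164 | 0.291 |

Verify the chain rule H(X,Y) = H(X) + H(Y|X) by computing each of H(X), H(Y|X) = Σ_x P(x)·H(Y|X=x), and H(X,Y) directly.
H(X) = 0.9985 bits, H(Y|X) = 1.3647 bits, H(X,Y) = 2.3631 bits

Marginal of X (row sums):
  P(X=0) = 0.268 + 0.155 + 0.054 = 0.477
  P(X=1) = 0.068 + 0.164 + 0.291 = 0.523
H(X) = -[0.477·log₂(0.477) + 0.523·log₂(0.523)]
  = 0.509407 + 0.489066 = 0.9985 bits

H(Y|X) = Σ_x P(x)·H(Y|X=x):
  X=0: P(X=0) = 0.477, P(Y|X=0) = (268/477, 155/477, 6/53) → H(Y|X=0) = 1.350099
  X=1: P(X=1) = 0.523, P(Y|X=1) = (68/523, 164/523, 291/523) → H(Y|X=1) = 1.377924
H(Y|X) = 0.477·1.350099 + 0.523·1.377924 = 1.3647 bits

H(X,Y) = -Σ_{x,y} P(x,y) log₂ P(x,y). Per-cell terms -P(x,y)·log₂P(x,y):
  X=0: 0.509118, 0.416897, 0.227388
  X=1: 0.263726, 0.427750, 0.518245
Sum of the 6 terms: H(X,Y) = 2.3631 bits

Chain rule check:
  H(X) + H(Y|X) = 0.9985 + 1.3647 = 2.3632 bits
  H(X,Y) = 2.3631 bits
✓ Chain rule verified (Δ = 0.0001 is 4-dp rounding noise: each of the three values was rounded independently).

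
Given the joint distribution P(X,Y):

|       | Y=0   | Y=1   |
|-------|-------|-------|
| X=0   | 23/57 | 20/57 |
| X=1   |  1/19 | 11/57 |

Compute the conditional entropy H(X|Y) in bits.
0.7457 bits

H(X|Y) = H(X,Y) - H(Y)

H(X,Y) = -Σ_{x,y} P(x,y) log₂ P(x,y). Per-cell terms -P(x,y)·log₂P(x,y):
  X=0: 0.528325, 0.530162
  X=1: 0.223575, 0.458036
Sum of the 4 terms: H(X,Y) = 1.74010 bits

Marginal of Y (column sums):
  P(Y=0) = 23/57 + 1/19 = 26/57
  P(Y=1) = 20/57 + 11/57 = 31/57
H(Y) = -[(26/57)·log₂(26/57) + (31/57)·log₂(31/57)]
  = 0.516556 + 0.477886 = 0.99444 bits

H(X|Y) = H(X,Y) - H(Y) = 1.74010 - 0.99444 = 0.7457 bits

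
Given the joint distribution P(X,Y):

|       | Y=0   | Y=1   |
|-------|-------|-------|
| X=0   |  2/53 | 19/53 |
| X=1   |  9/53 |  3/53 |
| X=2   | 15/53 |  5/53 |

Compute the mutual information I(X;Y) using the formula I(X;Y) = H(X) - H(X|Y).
0.3301 bits

I(X;Y) = H(X) - H(X|Y)

Marginal of X (row sums):
  P(X=0) = 2/53 + 19/53 = 21/53
  P(X=1) = 9/53 + 3/53 = 12/53
  P(X=2) = 15/53 + 5/53 = 20/53
H(X) = -[(21/53)·log₂(21/53) + (12/53)·log₂(12/53) + (20/53)·log₂(20/53)]
  = 0.52920 + 0.48520 + 0.53056 = 1.54496 bits

Marginal of Y (column sums):
  P(Y=0) = 2/53 + 9/53 + 15/53 = 26/53
  P(Y=1) = 19/53 + 3/53 + 5/53 = 27/53
H(X|Y) = Σ_y P(y)·H(X|Y=y):
  Y=0: P(Y=0) = 26/53, P(X|Y=0) = (1/13, 9/26, 15/26) → H(X|Y=0) = 1.27226
  Y=1: P(Y=1) = 27/53, P(X|Y=1) = (19/27, 1/9, 5/27) → H(X|Y=1) = 1.15951
H(X|Y) = (26/53)·1.27226 + (27/53)·1.15951 = 1.21482 bits

I(X;Y) = H(X) - H(X|Y) = 1.54496 - 1.21482 = 0.3301 bits

Cross-check via I(X;Y) = H(X) + H(Y) - H(X,Y): computing H(Y) from the column sums and H(X,Y) from the 6 cells in the same way gives H(Y) = 0.99974 bits and H(X,Y) = 2.21457 bits, so
I(X;Y) = 1.54496 + 0.99974 - 2.21457 = 0.3301 bits ✓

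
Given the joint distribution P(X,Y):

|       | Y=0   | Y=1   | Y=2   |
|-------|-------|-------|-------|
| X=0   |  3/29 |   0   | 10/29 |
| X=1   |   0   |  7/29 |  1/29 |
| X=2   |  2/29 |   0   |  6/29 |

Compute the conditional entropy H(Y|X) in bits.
0.7231 bits

H(Y|X) = H(X,Y) - H(X)

H(X,Y) = -Σ_{x,y} P(x,y) log₂ P(x,y). Per-cell terms -P(x,y)·log₂P(x,y):
  X=0: 0.33859, 0.00000, 0.52967
  X=1: 0.00000, 0.49498, 0.16752
  X=2: 0.26607, 0.00000, 0.47028
  (cells with P = 0 contribute 0)
Sum of the 9 terms: H(X,Y) = 2.2671 bits

Marginal of X (row sums):
  P(X=0) = 3/29 + 0 + 10/29 = 13/29
  P(X=1) = 0 + 7/29 + 1/29 = 8/29
  P(X=2) = 2/29 + 0 + 6/29 = 8/29
H(X) = -[(13/29)·log₂(13/29) + (8/29)·log₂(8/29) + (8/29)·log₂(8/29)]
  = 0.51890 + 0.51255 + 0.51255 = 1.5440 bits

H(Y|X) = H(X,Y) - H(X) = 2.2671 - 1.5440 = 0.7231 bits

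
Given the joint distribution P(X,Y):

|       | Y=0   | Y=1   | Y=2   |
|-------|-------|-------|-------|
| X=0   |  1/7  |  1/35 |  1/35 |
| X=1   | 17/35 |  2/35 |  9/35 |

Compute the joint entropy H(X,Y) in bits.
1.9400 bits

H(X,Y) = -Σ_{x,y} P(x,y) log₂ P(x,y). Per-cell terms -P(x,y)·log₂P(x,y):
  X=0: 0.40105, 0.14655, 0.14655
  X=1: 0.50603, 0.23596, 0.50383
Sum of the 6 terms: H(X,Y) = 1.9400 bits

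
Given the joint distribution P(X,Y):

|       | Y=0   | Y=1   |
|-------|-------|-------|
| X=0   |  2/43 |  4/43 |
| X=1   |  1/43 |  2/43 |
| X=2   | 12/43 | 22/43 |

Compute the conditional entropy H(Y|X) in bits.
0.9328 bits

H(Y|X) = H(X,Y) - H(X)

H(X,Y) = -Σ_{x,y} P(x,y) log₂ P(x,y). Per-cell terms -P(x,y)·log₂P(x,y):
  X=0: 0.205873, 0.318722
  X=1: 0.126192, 0.205873
  X=2: 0.513852, 0.494659
Sum of the 6 terms: H(X,Y) = 1.86517 bits

Marginal of X (row sums):
  P(X=0) = 2/43 + 4/43 = 6/43
  P(X=1) = 1/43 + 2/43 = 3/43
  P(X=2) = 12/43 + 22/43 = 34/43
H(X) = -[(6/43)·log₂(6/43) + (3/43)·log₂(3/43) + (34/43)·log₂(34/43)]
  = 0.396461 + 0.267998 + 0.267890 = 0.93235 bits

H(Y|X) = H(X,Y) - H(X) = 1.86517 - 0.93235 = 0.9328 bits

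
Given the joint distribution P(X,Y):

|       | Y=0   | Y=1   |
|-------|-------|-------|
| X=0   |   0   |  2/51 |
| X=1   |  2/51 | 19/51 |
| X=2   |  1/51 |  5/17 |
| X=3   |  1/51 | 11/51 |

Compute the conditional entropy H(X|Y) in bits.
1.7196 bits

H(X|Y) = H(X,Y) - H(Y)

H(X,Y) = -Σ_{x,y} P(x,y) log₂ P(x,y). Per-cell terms -P(x,y)·log₂P(x,y):
  X=0: 0.00000, 0.18323
  X=1: 0.18323, 0.53070
  X=2: 0.11122, 0.51927
  X=3: 0.11122, 0.47731
  (cells with P = 0 contribute 0)
Sum of the 8 terms: H(X,Y) = 2.1162 bits

Marginal of Y (column sums):
  P(Y=0) = 0 + 2/51 + 1/51 + 1/51 = 4/51
  P(Y=1) = 2/51 + 19/51 + 5/17 + 11/51 = 47/51
H(Y) = -[(4/51)·log₂(4/51) + (47/51)·log₂(47/51)]
  = 0.28803 + 0.10859 = 0.3966 bits

H(X|Y) = H(X,Y) - H(Y) = 2.1162 - 0.3966 = 1.7196 bits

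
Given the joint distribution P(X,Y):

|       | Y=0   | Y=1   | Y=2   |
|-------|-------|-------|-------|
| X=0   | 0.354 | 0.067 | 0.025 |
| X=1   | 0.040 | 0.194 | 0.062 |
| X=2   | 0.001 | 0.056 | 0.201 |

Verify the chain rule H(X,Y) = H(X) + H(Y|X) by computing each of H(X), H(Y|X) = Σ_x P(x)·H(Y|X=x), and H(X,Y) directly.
H(X) = 1.5437 bits, H(Y|X) = 0.9825 bits, H(X,Y) = 2.5262 bits

Marginal of X (row sums):
  P(X=0) = 0.354 + 0.067 + 0.025 = 0.446
  P(X=1) = 0.040 + 0.194 + 0.062 = 0.296
  P(X=2) = 0.001 + 0.056 + 0.201 = 0.258
H(X) = -[0.446·log₂(0.446) + 0.296·log₂(0.296) + 0.258·log₂(0.258)]
  = 0.51954 + 0.51987 + 0.50428 = 1.5437 bits

H(Y|X) = Σ_x P(x)·H(Y|X=x):
  X=0: P(X=0) = 0.446, P(Y|X=0) = (177/223, 67/446, 25/446) → H(Y|X=0) = 0.90840
  X=1: P(X=1) = 0.296, P(Y|X=1) = (5/37, 97/148, 31/148) → H(Y|X=1) = 1.26209
  X=2: P(X=2) = 0.258, P(Y|X=2) = (1/258, 28/129, 67/86) → H(Y|X=2) = 0.79001
H(Y|X) = 0.446·0.90840 + 0.296·1.26209 + 0.258·0.79001 = 0.9825 bits

H(X,Y) = -Σ_{x,y} P(x,y) log₂ P(x,y). Per-cell terms -P(x,y)·log₂P(x,y):
  X=0: 0.53036, 0.26128, 0.13305
  X=1: 0.18575, 0.45898, 0.24872
  X=2: 0.00997, 0.23287, 0.46526
Sum of the 9 terms: H(X,Y) = 2.5262 bits

Chain rule check:
  H(X) + H(Y|X) = 1.5437 + 0.9825 = 2.5262 bits
  H(X,Y) = 2.5262 bits
✓ Chain rule verified.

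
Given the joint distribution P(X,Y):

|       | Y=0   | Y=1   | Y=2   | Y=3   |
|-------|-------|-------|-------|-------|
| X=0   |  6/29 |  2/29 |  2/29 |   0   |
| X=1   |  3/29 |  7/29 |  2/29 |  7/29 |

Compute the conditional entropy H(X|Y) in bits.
0.6601 bits

H(X|Y) = H(X,Y) - H(Y)

H(X,Y) = -Σ_{x,y} P(x,y) log₂ P(x,y). Per-cell terms -P(x,y)·log₂P(x,y):
  X=0: 0.47028, 0.26607, 0.26607, 0.00000
  X=1: 0.33859, 0.49498, 0.26607, 0.49498
  (cells with P = 0 contribute 0)
Sum of the 8 terms: H(X,Y) = 2.5970 bits

Marginal of Y (column sums):
  P(Y=0) = 6/29 + 3/29 = 9/29
  P(Y=1) = 2/29 + 7/29 = 9/29
  P(Y=2) = 2/29 + 2/29 = 4/29
  P(Y=3) = 0 + 7/29 = 7/29
H(Y) = -[(9/29)·log₂(9/29) + (9/29)·log₂(9/29) + (4/29)·log₂(4/29) + (7/29)·log₂(7/29)]
  = 0.52388 + 0.52388 + 0.39420 + 0.49498 = 1.9369 bits

H(X|Y) = H(X,Y) - H(Y) = 2.5970 - 1.9369 = 0.6601 bits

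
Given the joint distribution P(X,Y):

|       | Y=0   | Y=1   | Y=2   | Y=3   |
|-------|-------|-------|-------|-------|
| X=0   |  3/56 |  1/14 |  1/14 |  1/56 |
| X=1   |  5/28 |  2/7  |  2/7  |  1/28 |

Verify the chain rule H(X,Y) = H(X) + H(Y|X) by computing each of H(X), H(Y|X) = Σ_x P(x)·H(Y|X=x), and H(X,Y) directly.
H(X) = 0.7496 bits, H(Y|X) = 1.7725 bits, H(X,Y) = 2.5221 bits

Marginal of X (row sums):
  P(X=0) = 3/56 + 1/14 + 1/14 + 1/56 = 3/14
  P(X=1) = 5/28 + 2/7 + 2/7 + 1/28 = 11/14
H(X) = -[(3/14)·log₂(3/14) + (11/14)·log₂(11/14)]
  = 0.47623 + 0.27337 = 0.7496 bits

H(Y|X) = Σ_x P(x)·H(Y|X=x):
  X=0: P(X=0) = 3/14, P(Y|X=0) = (1/4, 1/3, 1/3, 1/12) → H(Y|X=0) = 1.85539
  X=1: P(X=1) = 11/14, P(Y|X=1) = (5/22, 4/11, 4/11, 1/22) → H(Y|X=1) = 1.74990
H(Y|X) = (3/14)·1.85539 + (11/14)·1.74990 = 1.7725 bits

H(X,Y) = -Σ_{x,y} P(x,y) log₂ P(x,y). Per-cell terms -P(x,y)·log₂P(x,y):
  X=0: 0.22620, 0.27195, 0.27195, 0.10370
  X=1: 0.44383, 0.51639, 0.51639, 0.17169
Sum of the 8 terms: H(X,Y) = 2.5221 bits

Chain rule check:
  H(X) + H(Y|X) = 0.7496 + 1.7725 = 2.5221 bits
  H(X,Y) = 2.5221 bits
✓ Chain rule verified.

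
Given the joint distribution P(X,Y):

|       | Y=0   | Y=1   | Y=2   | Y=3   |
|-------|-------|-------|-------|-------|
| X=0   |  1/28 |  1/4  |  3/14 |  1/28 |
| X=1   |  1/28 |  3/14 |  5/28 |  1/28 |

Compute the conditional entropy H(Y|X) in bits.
1.5867 bits

H(Y|X) = H(X,Y) - H(X)

H(X,Y) = -Σ_{x,y} P(x,y) log₂ P(x,y). Per-cell terms -P(x,y)·log₂P(x,y):
  X=0: 0.1717, 0.5000, 0.4762, 0.1717
  X=1: 0.1717, 0.4762, 0.4438, 0.1717
Sum of the 8 terms: H(X,Y) = 2.5830 bits

Marginal of X (row sums):
  P(X=0) = 1/28 + 1/4 + 3/14 + 1/28 = 15/28
  P(X=1) = 1/28 + 3/14 + 5/28 + 1/28 = 13/28
H(X) = -[(15/28)·log₂(15/28) + (13/28)·log₂(13/28)]
  = 0.4824 + 0.5139 = 0.9963 bits

H(Y|X) = H(X,Y) - H(X) = 2.5830 - 0.9963 = 1.5867 bits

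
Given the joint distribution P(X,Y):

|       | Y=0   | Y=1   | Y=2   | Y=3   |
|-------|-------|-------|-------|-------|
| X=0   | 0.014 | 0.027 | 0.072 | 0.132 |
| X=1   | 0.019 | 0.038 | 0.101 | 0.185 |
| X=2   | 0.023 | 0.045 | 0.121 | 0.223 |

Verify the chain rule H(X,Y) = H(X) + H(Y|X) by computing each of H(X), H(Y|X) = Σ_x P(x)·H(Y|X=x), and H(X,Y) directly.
H(X) = 1.5537 bits, H(Y|X) = 1.5824 bits, H(X,Y) = 3.1361 bits

Marginal of X (row sums):
  P(X=0) = 0.014 + 0.027 + 0.072 + 0.132 = 0.245
  P(X=1) = 0.019 + 0.038 + 0.101 + 0.185 = 0.343
  P(X=2) = 0.023 + 0.045 + 0.121 + 0.223 = 0.412
H(X) = -[0.245·log₂(0.245) + 0.343·log₂(0.343) + 0.412·log₂(0.412)]
  = 0.49714 + 0.52950 + 0.52706 = 1.5537 bits

H(Y|X) = Σ_x P(x)·H(Y|X=x):
  X=0: P(X=0) = 0.245, P(Y|X=0) = (2/35, 27/245, 72/245, 132/245) → H(Y|X=0) = 1.58652
  X=1: P(X=1) = 0.343, P(Y|X=1) = (19/343, 38/343, 101/343, 185/343) → H(Y|X=1) = 1.58266
  X=2: P(X=2) = 0.412, P(Y|X=2) = (23/412, 45/412, 121/412, 223/412) → H(Y|X=2) = 1.57981
H(Y|X) = 0.245·1.58652 + 0.343·1.58266 + 0.412·1.57981 = 1.5824 bits

H(X,Y) = -Σ_{x,y} P(x,y) log₂ P(x,y). Per-cell terms -P(x,y)·log₂P(x,y):
  X=0: 0.08622, 0.14069, 0.27330, 0.38562
  X=1: 0.10864, 0.17928, 0.33406, 0.45036
  X=2: 0.12517, 0.20133, 0.36868, 0.48277
Sum of the 12 terms: H(X,Y) = 3.1361 bits

Chain rule check:
  H(X) + H(Y|X) = 1.5537 + 1.5824 = 3.1361 bits
  H(X,Y) = 3.1361 bits
✓ Chain rule verified.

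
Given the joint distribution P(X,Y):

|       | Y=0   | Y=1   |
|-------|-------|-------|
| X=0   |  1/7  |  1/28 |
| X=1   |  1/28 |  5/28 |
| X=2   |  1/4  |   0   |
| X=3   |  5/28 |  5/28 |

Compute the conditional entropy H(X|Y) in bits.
1.6093 bits

H(X|Y) = H(X,Y) - H(Y)

H(X,Y) = -Σ_{x,y} P(x,y) log₂ P(x,y). Per-cell terms -P(x,y)·log₂P(x,y):
  X=0: 0.4011, 0.1717
  X=1: 0.1717, 0.4438
  X=2: 0.5000, 0.0000
  X=3: 0.4438, 0.4438
  (cells with P = 0 contribute 0)
Sum of the 8 terms: H(X,Y) = 2.5759 bits

Marginal of Y (column sums):
  P(Y=0) = 1/7 + 1/28 + 1/4 + 5/28 = 17/28
  P(Y=1) = 1/28 + 5/28 + 0 + 5/28 = 11/28
H(Y) = -[(17/28)·log₂(17/28) + (11/28)·log₂(11/28)]
  = 0.4371 + 0.5295 = 0.9666 bits

H(X|Y) = H(X,Y) - H(Y) = 2.5759 - 0.9666 = 1.6093 bits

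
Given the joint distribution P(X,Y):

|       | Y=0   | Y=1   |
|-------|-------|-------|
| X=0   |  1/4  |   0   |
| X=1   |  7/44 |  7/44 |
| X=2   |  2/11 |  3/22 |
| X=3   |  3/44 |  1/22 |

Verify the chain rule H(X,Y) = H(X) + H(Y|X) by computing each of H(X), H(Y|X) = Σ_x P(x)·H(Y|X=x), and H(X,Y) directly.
H(X) = 1.9079 bits, H(Y|X) = 0.7420 bits, H(X,Y) = 2.6499 bits

Marginal of X (row sums):
  P(X=0) = 1/4 + 0 = 1/4
  P(X=1) = 7/44 + 7/44 = 7/22
  P(X=2) = 2/11 + 3/22 = 7/22
  P(X=3) = 3/44 + 1/22 = 5/44
H(X) = -[(1/4)·log₂(1/4) + (7/22)·log₂(7/22) + (7/22)·log₂(7/22) + (5/44)·log₂(5/44)]
  = 0.5000 + 0.5257 + 0.5257 + 0.3565 = 1.9079 bits

H(Y|X) = Σ_x P(x)·H(Y|X=x):
  X=0: P(X=0) = 1/4, P(Y|X=0) = (1, 0) → H(Y|X=0) = 0.0000
  X=1: P(X=1) = 7/22, P(Y|X=1) = (1/2, 1/2) → H(Y|X=1) = 1.0000
  X=2: P(X=2) = 7/22, P(Y|X=2) = (4/7, 3/7) → H(Y|X=2) = 0.9852
  X=3: P(X=3) = 5/44, P(Y|X=3) = (3/5, 2/5) → H(Y|X=3) = 0.9710
H(Y|X) = (1/4)·0.0000 + (7/22)·1.0000 + (7/22)·0.9852 + (5/44)·0.9710 = 0.7420 bits

H(X,Y) = -Σ_{x,y} P(x,y) log₂ P(x,y). Per-cell terms -P(x,y)·log₂P(x,y):
  X=0: 0.5000, 0.0000
  X=1: 0.4219, 0.4219
  X=2: 0.4472, 0.3920
  X=3: 0.2642, 0.2027
  (cells with P = 0 contribute 0)
Sum of the 8 terms: H(X,Y) = 2.6499 bits

Chain rule check:
  H(X) + H(Y|X) = 1.9079 + 0.7420 = 2.6499 bits
  H(X,Y) = 2.6499 bits
✓ Chain rule verified.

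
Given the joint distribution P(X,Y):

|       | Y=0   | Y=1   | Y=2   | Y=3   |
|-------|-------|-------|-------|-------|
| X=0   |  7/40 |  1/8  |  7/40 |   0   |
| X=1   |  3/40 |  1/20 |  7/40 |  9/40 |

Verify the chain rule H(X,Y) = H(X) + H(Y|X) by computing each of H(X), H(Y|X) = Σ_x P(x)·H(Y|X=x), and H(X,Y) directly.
H(X) = 0.9982 bits, H(Y|X) = 1.6775 bits, H(X,Y) = 2.6757 bits

Marginal of X (row sums):
  P(X=0) = 7/40 + 1/8 + 7/40 + 0 = 19/40
  P(X=1) = 3/40 + 1/20 + 7/40 + 9/40 = 21/40
H(X) = -[(19/40)·log₂(19/40) + (21/40)·log₂(21/40)]
  = 0.51015 + 0.48805 = 0.9982 bits

H(Y|X) = Σ_x P(x)·H(Y|X=x):
  X=0: P(X=0) = 19/40, P(Y|X=0) = (7/19, 5/19, 7/19, 0) → H(Y|X=0) = 1.56832
  X=1: P(X=1) = 21/40, P(Y|X=1) = (1/7, 2/21, 1/3, 3/7) → H(Y|X=1) = 1.77633
H(Y|X) = (19/40)·1.56832 + (21/40)·1.77633 = 1.6775 bits

H(X,Y) = -Σ_{x,y} P(x,y) log₂ P(x,y). Per-cell terms -P(x,y)·log₂P(x,y):
  X=0: 0.44005, 0.37500, 0.44005, 0.00000
  X=1: 0.28027, 0.21610, 0.44005, 0.48420
  (cells with P = 0 contribute 0)
Sum of the 8 terms: H(X,Y) = 2.6757 bits

Chain rule check:
  H(X) + H(Y|X) = 0.9982 + 1.6775 = 2.6757 bits
  H(X,Y) = 2.6757 bits
✓ Chain rule verified.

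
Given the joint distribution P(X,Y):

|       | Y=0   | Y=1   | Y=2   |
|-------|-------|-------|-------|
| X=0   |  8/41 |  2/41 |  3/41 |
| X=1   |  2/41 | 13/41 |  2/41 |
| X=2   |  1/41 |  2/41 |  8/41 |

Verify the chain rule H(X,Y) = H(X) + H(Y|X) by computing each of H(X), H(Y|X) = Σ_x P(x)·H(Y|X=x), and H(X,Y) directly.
H(X) = 1.5613 bits, H(Y|X) = 1.1411 bits, H(X,Y) = 2.7024 bits

Marginal of X (row sums):
  P(X=0) = 8/41 + 2/41 + 3/41 = 13/41
  P(X=1) = 2/41 + 13/41 + 2/41 = 17/41
  P(X=2) = 1/41 + 2/41 + 8/41 = 11/41
H(X) = -[(13/41)·log₂(13/41) + (17/41)·log₂(17/41) + (11/41)·log₂(11/41)]
  = 0.52543 + 0.52662 + 0.50925 = 1.5613 bits

H(Y|X) = Σ_x P(x)·H(Y|X=x):
  X=0: P(X=0) = 13/41, P(Y|X=0) = (8/13, 2/13, 3/13) → H(Y|X=0) = 1.33468
  X=1: P(X=1) = 17/41, P(Y|X=1) = (2/17, 13/17, 2/17) → H(Y|X=1) = 1.02242
  X=2: P(X=2) = 11/41, P(Y|X=2) = (1/11, 2/11, 8/11) → H(Y|X=2) = 1.09580
H(Y|X) = (13/41)·1.33468 + (17/41)·1.02242 + (11/41)·1.09580 = 1.1411 bits

H(X,Y) = -Σ_{x,y} P(x,y) log₂ P(x,y). Per-cell terms -P(x,y)·log₂P(x,y):
  X=0: 0.46001, 0.21256, 0.27604
  X=1: 0.21256, 0.52543, 0.21256
  X=2: 0.13067, 0.21256, 0.46001
Sum of the 9 terms: H(X,Y) = 2.7024 bits

Chain rule check:
  H(X) + H(Y|X) = 1.5613 + 1.1411 = 2.7024 bits
  H(X,Y) = 2.7024 bits
✓ Chain rule verified.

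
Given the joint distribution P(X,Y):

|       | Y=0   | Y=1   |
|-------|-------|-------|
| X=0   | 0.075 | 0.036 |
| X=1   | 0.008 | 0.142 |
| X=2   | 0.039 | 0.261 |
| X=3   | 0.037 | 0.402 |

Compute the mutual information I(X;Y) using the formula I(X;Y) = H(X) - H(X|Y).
0.1356 bits

I(X;Y) = H(X) - H(X|Y)

Marginal of X (row sums):
  P(X=0) = 0.075 + 0.036 = 0.111
  P(X=1) = 0.008 + 0.142 = 0.150
  P(X=2) = 0.039 + 0.261 = 0.300
  P(X=3) = 0.037 + 0.402 = 0.439
H(X) = -[0.111·log₂(0.111) + 0.150·log₂(0.150) + 0.300·log₂(0.300) + 0.439·log₂(0.439)]
  = 0.352022 + 0.410545 + 0.521090 + 0.521403 = 1.80506 bits

Marginal of Y (column sums):
  P(Y=0) = 0.075 + 0.008 + 0.039 + 0.037 = 0.159
  P(Y=1) = 0.036 + 0.142 + 0.261 + 0.402 = 0.841
H(X|Y) = Σ_y P(y)·H(X|Y=y):
  Y=0: P(Y=0) = 0.159, P(X|Y=0) = (25/53, 8/159, 13/53, 37/159) → H(X|Y=0) = 1.715135
  Y=1: P(Y=1) = 0.841, P(X|Y=1) = (36/841, 142/841, 9/29, 402/841) → H(X|Y=1) = 1.660804
H(X|Y) = 0.159·1.715135 + 0.841·1.660804 = 1.66944 bits

I(X;Y) = H(X) - H(X|Y) = 1.80506 - 1.66944 = 0.1356 bits

Cross-check via I(X;Y) = H(X) + H(Y) - H(X,Y): computing H(Y) from the column sums and H(X,Y) from the 8 cells in the same way gives H(Y) = 0.63191 bits and H(X,Y) = 2.30135 bits, so
I(X;Y) = 1.80506 + 0.63191 - 2.30135 = 0.1356 bits ✓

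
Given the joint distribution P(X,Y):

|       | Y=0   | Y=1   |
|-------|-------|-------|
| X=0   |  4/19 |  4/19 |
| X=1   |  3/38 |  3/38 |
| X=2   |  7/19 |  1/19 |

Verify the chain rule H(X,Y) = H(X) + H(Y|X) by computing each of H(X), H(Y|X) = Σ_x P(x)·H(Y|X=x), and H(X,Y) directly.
H(X) = 1.4714 bits, H(Y|X) = 0.8078 bits, H(X,Y) = 2.2792 bits

Marginal of X (row sums):
  P(X=0) = 4/19 + 4/19 = 8/19
  P(X=1) = 3/38 + 3/38 = 3/19
  P(X=2) = 7/19 + 1/19 = 8/19
H(X) = -[(8/19)·log₂(8/19) + (3/19)·log₂(3/19) + (8/19)·log₂(8/19)]
  = 0.525443 + 0.420468 + 0.525443 = 1.4714 bits

H(Y|X) = Σ_x P(x)·H(Y|X=x):
  X=0: P(X=0) = 8/19, P(Y|X=0) = (1/2, 1/2) → H(Y|X=0) = 1.000000
  X=1: P(X=1) = 3/19, P(Y|X=1) = (1/2, 1/2) → H(Y|X=1) = 1.000000
  X=2: P(X=2) = 8/19, P(Y|X=2) = (7/8, 1/8) → H(Y|X=2) = 0.543564
H(Y|X) = (8/19)·1.000000 + (3/19)·1.000000 + (8/19)·0.543564 = 0.8078 bits

H(X,Y) = -Σ_{x,y} P(x,y) log₂ P(x,y). Per-cell terms -P(x,y)·log₂P(x,y):
  X=0: 0.473248, 0.473248
  X=1: 0.289181, 0.289181
  X=2: 0.530737, 0.223575
Sum of the 6 terms: H(X,Y) = 2.2792 bits

Chain rule check:
  H(X) + H(Y|X) = 1.4714 + 0.8078 = 2.2792 bits
  H(X,Y) = 2.2792 bits
✓ Chain rule verified.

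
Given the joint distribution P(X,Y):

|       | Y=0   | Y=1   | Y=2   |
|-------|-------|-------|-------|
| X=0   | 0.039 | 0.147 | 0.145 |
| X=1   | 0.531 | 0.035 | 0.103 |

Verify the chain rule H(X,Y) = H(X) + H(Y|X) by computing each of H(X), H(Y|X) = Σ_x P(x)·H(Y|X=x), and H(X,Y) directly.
H(X) = 0.9159 bits, H(Y|X) = 1.0691 bits, H(X,Y) = 1.9851 bits

Marginal of X (row sums):
  P(X=0) = 0.039 + 0.147 + 0.145 = 0.331
  P(X=1) = 0.531 + 0.035 + 0.103 = 0.669
H(X) = -[0.331·log₂(0.331) + 0.669·log₂(0.669)]
  = 0.527977 + 0.387968 = 0.9159 bits

H(Y|X) = Σ_x P(x)·H(Y|X=x):
  X=0: P(X=0) = 0.331, P(Y|X=0) = (39/331, 147/331, 145/331) → H(Y|X=0) = 1.405221
  X=1: P(X=1) = 0.669, P(Y|X=1) = (177/223, 35/669, 103/669) → H(Y|X=1) = 0.902831
H(Y|X) = 0.331·1.405221 + 0.669·0.902831 = 1.0691 bits

H(X,Y) = -Σ_{x,y} P(x,y) log₂ P(x,y). Per-cell terms -P(x,y)·log₂P(x,y):
  X=0: 0.182535, 0.406618, 0.403952
  X=1: 0.484918, 0.169278, 0.337766
Sum of the 6 terms: H(X,Y) = 1.9851 bits

Chain rule check:
  H(X) + H(Y|X) = 0.9159 + 1.0691 = 1.9850 bits
  H(X,Y) = 1.9851 bits
✓ Chain rule verified (Δ = 0.0001 is 4-dp rounding noise: each of the three values was rounded independently).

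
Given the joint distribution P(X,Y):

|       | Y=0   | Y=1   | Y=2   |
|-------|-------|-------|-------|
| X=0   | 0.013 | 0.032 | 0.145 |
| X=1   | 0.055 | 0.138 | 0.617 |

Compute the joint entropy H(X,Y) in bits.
1.6986 bits

H(X,Y) = -Σ_{x,y} P(x,y) log₂ P(x,y). Per-cell terms -P(x,y)·log₂P(x,y):
  X=0: 0.08145, 0.15891, 0.40395
  X=1: 0.23014, 0.39430, 0.42984
Sum of the 6 terms: H(X,Y) = 1.6986 bits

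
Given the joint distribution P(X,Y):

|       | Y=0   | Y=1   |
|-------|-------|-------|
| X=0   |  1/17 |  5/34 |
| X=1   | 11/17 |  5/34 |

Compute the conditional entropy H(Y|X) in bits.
0.7267 bits

H(Y|X) = H(X,Y) - H(X)

H(X,Y) = -Σ_{x,y} P(x,y) log₂ P(x,y). Per-cell terms -P(x,y)·log₂P(x,y):
  X=0: 0.2404, 0.4067
  X=1: 0.4064, 0.4067
Sum of the 4 terms: H(X,Y) = 1.4602 bits

Marginal of X (row sums):
  P(X=0) = 1/17 + 5/34 = 7/34
  P(X=1) = 11/17 + 5/34 = 27/34
H(X) = -[(7/34)·log₂(7/34) + (27/34)·log₂(27/34)]
  = 0.4694 + 0.2641 = 0.7335 bits

H(Y|X) = H(X,Y) - H(X) = 1.4602 - 0.7335 = 0.7267 bits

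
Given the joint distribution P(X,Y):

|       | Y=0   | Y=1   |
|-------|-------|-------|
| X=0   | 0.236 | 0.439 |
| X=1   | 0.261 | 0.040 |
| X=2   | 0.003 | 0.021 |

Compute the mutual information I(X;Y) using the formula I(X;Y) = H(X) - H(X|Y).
0.1865 bits

I(X;Y) = H(X) - H(X|Y)

Marginal of X (row sums):
  P(X=0) = 0.236 + 0.439 = 0.675
  P(X=1) = 0.261 + 0.040 = 0.301
  P(X=2) = 0.003 + 0.021 = 0.024
H(X) = -[0.675·log₂(0.675) + 0.301·log₂(0.301) + 0.024·log₂(0.024)]
  = 0.38275 + 0.52138 + 0.12914 = 1.03327 bits

Marginal of Y (column sums):
  P(Y=0) = 0.236 + 0.261 + 0.003 = 0.500
  P(Y=1) = 0.439 + 0.040 + 0.021 = 0.500
H(X|Y) = Σ_y P(y)·H(X|Y=y):
  Y=0: P(Y=0) = 0.500, P(X|Y=0) = (59/125, 261/500, 3/500) → H(X|Y=0) = 1.04510
  Y=1: P(Y=1) = 0.500, P(X|Y=1) = (439/500, 2/25, 21/500) → H(X|Y=1) = 0.64840
H(X|Y) = 0.500·1.04510 + 0.500·0.64840 = 0.84675 bits

I(X;Y) = H(X) - H(X|Y) = 1.03327 - 0.84675 = 0.1865 bits

Cross-check via I(X;Y) = H(X) + H(Y) - H(X,Y): computing H(Y) from the column sums and H(X,Y) from the 6 cells in the same way gives H(Y) = 1.00000 bits and H(X,Y) = 1.84675 bits, so
I(X;Y) = 1.03327 + 1.00000 - 1.84675 = 0.1865 bits ✓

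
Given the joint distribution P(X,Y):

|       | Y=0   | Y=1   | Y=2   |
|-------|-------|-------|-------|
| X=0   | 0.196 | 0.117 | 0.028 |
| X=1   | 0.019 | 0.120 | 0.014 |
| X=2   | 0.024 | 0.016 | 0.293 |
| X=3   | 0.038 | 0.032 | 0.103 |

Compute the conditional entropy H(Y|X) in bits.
1.0390 bits

H(Y|X) = H(X,Y) - H(X)

H(X,Y) = -Σ_{x,y} P(x,y) log₂ P(x,y). Per-cell terms -P(x,y)·log₂P(x,y):
  X=0: 0.46081, 0.36216, 0.14444
  X=1: 0.10864, 0.36707, 0.08622
  X=2: 0.12914, 0.09545, 0.51891
  X=3: 0.17928, 0.15891, 0.33777
Sum of the 12 terms: H(X,Y) = 2.9488 bits

Marginal of X (row sums):
  P(X=0) = 0.196 + 0.117 + 0.028 = 0.341
  P(X=1) = 0.019 + 0.120 + 0.014 = 0.153
  P(X=2) = 0.024 + 0.016 + 0.293 = 0.333
  P(X=3) = 0.038 + 0.032 + 0.103 = 0.173
H(X) = -[0.341·log₂(0.341) + 0.153·log₂(0.153) + 0.333·log₂(0.333) + 0.173·log₂(0.173)]
  = 0.52929 + 0.41438 + 0.52827 + 0.43789 = 1.9098 bits

H(Y|X) = H(X,Y) - H(X) = 2.9488 - 1.9098 = 1.0390 bits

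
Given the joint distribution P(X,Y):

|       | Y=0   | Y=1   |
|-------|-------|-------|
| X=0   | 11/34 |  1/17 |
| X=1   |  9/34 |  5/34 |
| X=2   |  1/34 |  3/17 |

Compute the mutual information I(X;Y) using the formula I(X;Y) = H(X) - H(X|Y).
0.2139 bits

I(X;Y) = H(X) - H(X|Y)

Marginal of X (row sums):
  P(X=0) = 11/34 + 1/17 = 13/34
  P(X=1) = 9/34 + 5/34 = 7/17
  P(X=2) = 1/34 + 3/17 = 7/34
H(X) = -[(13/34)·log₂(13/34) + (7/17)·log₂(7/17) + (7/34)·log₂(7/34)]
  = 0.53033 + 0.52710 + 0.46943 = 1.5269 bits

Marginal of Y (column sums):
  P(Y=0) = 11/34 + 9/34 + 1/34 = 21/34
  P(Y=1) = 1/17 + 5/34 + 3/17 = 13/34
H(X|Y) = Σ_y P(y)·H(X|Y=y):
  Y=0: P(Y=0) = 21/34, P(X|Y=0) = (11/21, 3/7, 1/21) → H(X|Y=0) = 1.22169
  Y=1: P(Y=1) = 13/34, P(X|Y=1) = (2/13, 5/13, 6/13) → H(X|Y=1) = 1.46048
H(X|Y) = (21/34)·1.22169 + (13/34)·1.46048 = 1.3130 bits

I(X;Y) = H(X) - H(X|Y) = 1.5269 - 1.3130 = 0.2139 bits

Cross-check via I(X;Y) = H(X) + H(Y) - H(X,Y): computing H(Y) from the column sums and H(X,Y) from the 6 cells in the same way gives H(Y) = 0.9597 bits and H(X,Y) = 2.2727 bits, so
I(X;Y) = 1.5269 + 0.9597 - 2.2727 = 0.2139 bits ✓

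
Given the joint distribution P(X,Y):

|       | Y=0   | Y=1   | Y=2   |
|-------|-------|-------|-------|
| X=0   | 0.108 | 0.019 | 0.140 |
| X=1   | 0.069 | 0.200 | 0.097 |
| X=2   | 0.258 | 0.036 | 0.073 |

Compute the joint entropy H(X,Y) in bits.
2.8621 bits

H(X,Y) = -Σ_{x,y} P(x,y) log₂ P(x,y). Per-cell terms -P(x,y)·log₂P(x,y):
  X=0: 0.34678, 0.10864, 0.39711
  X=1: 0.26615, 0.46439, 0.32649
  X=2: 0.50428, 0.17265, 0.27565
Sum of the 9 terms: H(X,Y) = 2.8621 bits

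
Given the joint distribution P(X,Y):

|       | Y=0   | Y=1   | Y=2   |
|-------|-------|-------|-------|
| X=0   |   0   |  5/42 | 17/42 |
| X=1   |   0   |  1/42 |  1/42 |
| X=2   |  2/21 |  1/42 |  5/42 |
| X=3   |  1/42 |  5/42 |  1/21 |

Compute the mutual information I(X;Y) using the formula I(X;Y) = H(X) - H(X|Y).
0.3034 bits

I(X;Y) = H(X) - H(X|Y)

Marginal of X (row sums):
  P(X=0) = 0 + 5/42 + 17/42 = 11/21
  P(X=1) = 0 + 1/42 + 1/42 = 1/21
  P(X=2) = 2/21 + 1/42 + 5/42 = 5/21
  P(X=3) = 1/42 + 5/42 + 1/21 = 4/21
H(X) = -[(11/21)·log₂(11/21) + (1/21)·log₂(1/21) + (5/21)·log₂(5/21) + (4/21)·log₂(4/21)]
  = 0.488654 + 0.209158 + 0.492950 + 0.455680 = 1.646442 bits

Marginal of Y (column sums):
  P(Y=0) = 0 + 0 + 2/21 + 1/42 = 5/42
  P(Y=1) = 5/42 + 1/42 + 1/42 + 5/42 = 2/7
  P(Y=2) = 17/42 + 1/42 + 5/42 + 1/21 = 25/42
H(X|Y) = Σ_y P(y)·H(X|Y=y):
  Y=0: P(Y=0) = 5/42, P(X|Y=0) = (0, 0, 4/5, 1/5) → H(X|Y=0) = 0.721928
  Y=1: P(Y=1) = 2/7, P(X|Y=1) = (5/12, 1/12, 1/12, 5/12) → H(X|Y=1) = 1.650022
  Y=2: P(Y=2) = 25/42, P(X|Y=2) = (17/25, 1/25, 1/5, 2/25) → H(X|Y=2) = 1.319996
H(X|Y) = (5/42)·0.721928 + (2/7)·1.650022 + (25/42)·1.319996 = 1.343091 bits

I(X;Y) = H(X) - H(X|Y) = 1.646442 - 1.343091 = 0.3034 bits

Cross-check via I(X;Y) = H(X) + H(Y) - H(X,Y): computing H(Y) from the column sums and H(X,Y) from the 12 cells in the same way gives H(Y) = 1.327422 bits and H(X,Y) = 2.670513 bits, so
I(X;Y) = 1.646442 + 1.327422 - 2.670513 = 0.3034 bits ✓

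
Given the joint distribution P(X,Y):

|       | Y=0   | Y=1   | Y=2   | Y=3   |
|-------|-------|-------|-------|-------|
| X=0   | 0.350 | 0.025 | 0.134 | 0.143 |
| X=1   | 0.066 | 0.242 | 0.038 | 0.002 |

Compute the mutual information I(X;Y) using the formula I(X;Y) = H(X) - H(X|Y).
0.4037 bits

I(X;Y) = H(X) - H(X|Y)

Marginal of X (row sums):
  P(X=0) = 0.350 + 0.025 + 0.134 + 0.143 = 0.652
  P(X=1) = 0.066 + 0.242 + 0.038 + 0.002 = 0.348
H(X) = -[0.652·log₂(0.652) + 0.348·log₂(0.348)]
  = 0.40232 + 0.52995 = 0.93227 bits

Marginal of Y (column sums):
  P(Y=0) = 0.350 + 0.066 = 0.416
  P(Y=1) = 0.025 + 0.242 = 0.267
  P(Y=2) = 0.134 + 0.038 = 0.172
  P(Y=3) = 0.143 + 0.002 = 0.145
H(X|Y) = Σ_y P(y)·H(X|Y=y):
  Y=0: P(Y=0) = 0.416, P(X|Y=0) = (175/208, 33/208) → H(X|Y=0) = 0.63108
  Y=1: P(Y=1) = 0.267, P(X|Y=1) = (25/267, 242/267) → H(X|Y=1) = 0.44848
  Y=2: P(Y=2) = 0.172, P(X|Y=2) = (67/86, 19/86) → H(X|Y=2) = 0.76186
  Y=3: P(Y=3) = 0.145, P(X|Y=3) = (143/145, 2/145) → H(X|Y=3) = 0.10500
H(X|Y) = 0.416·0.63108 + 0.267·0.44848 + 0.172·0.76186 + 0.145·0.10500 = 0.52854 bits

I(X;Y) = H(X) - H(X|Y) = 0.93227 - 0.52854 = 0.4037 bits

Cross-check via I(X;Y) = H(X) + H(Y) - H(X,Y): computing H(Y) from the column sums and H(X,Y) from the 8 cells in the same way gives H(Y) = 1.87579 bits and H(X,Y) = 2.40433 bits, so
I(X;Y) = 0.93227 + 1.87579 - 2.40433 = 0.4037 bits ✓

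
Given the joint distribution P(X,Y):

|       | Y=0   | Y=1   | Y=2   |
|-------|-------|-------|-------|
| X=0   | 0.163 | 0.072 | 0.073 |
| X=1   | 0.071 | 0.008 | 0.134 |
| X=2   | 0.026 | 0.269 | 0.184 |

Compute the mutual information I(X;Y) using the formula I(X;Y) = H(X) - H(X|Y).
0.2856 bits

I(X;Y) = H(X) - H(X|Y)

Marginal of X (row sums):
  P(X=0) = 0.163 + 0.072 + 0.073 = 0.308
  P(X=1) = 0.071 + 0.008 + 0.134 = 0.213
  P(X=2) = 0.026 + 0.269 + 0.184 = 0.479
H(X) = -[0.308·log₂(0.308) + 0.213·log₂(0.213) + 0.479·log₂(0.479)]
  = 0.5233 + 0.4752 + 0.5087 = 1.5072 bits

Marginal of Y (column sums):
  P(Y=0) = 0.163 + 0.071 + 0.026 = 0.260
  P(Y=1) = 0.072 + 0.008 + 0.269 = 0.349
  P(Y=2) = 0.073 + 0.134 + 0.184 = 0.391
H(X|Y) = Σ_y P(y)·H(X|Y=y):
  Y=0: P(Y=0) = 0.260, P(X|Y=0) = (163/260, 71/260, 1/10) → H(X|Y=0) = 1.2659
  Y=1: P(Y=1) = 0.349, P(X|Y=1) = (72/349, 8/349, 269/349) → H(X|Y=1) = 0.8842
  Y=2: P(Y=2) = 0.391, P(X|Y=2) = (73/391, 134/391, 8/17) → H(X|Y=2) = 1.4933
H(X|Y) = 0.260·1.2659 + 0.349·0.8842 + 0.391·1.4933 = 1.2216 bits

I(X;Y) = H(X) - H(X|Y) = 1.5072 - 1.2216 = 0.2856 bits

Cross-check via I(X;Y) = H(X) + H(Y) - H(X,Y): computing H(Y) from the column sums and H(X,Y) from the 9 cells in the same way gives H(Y) = 1.5650 bits and H(X,Y) = 2.7866 bits, so
I(X;Y) = 1.5072 + 1.5650 - 2.7866 = 0.2856 bits ✓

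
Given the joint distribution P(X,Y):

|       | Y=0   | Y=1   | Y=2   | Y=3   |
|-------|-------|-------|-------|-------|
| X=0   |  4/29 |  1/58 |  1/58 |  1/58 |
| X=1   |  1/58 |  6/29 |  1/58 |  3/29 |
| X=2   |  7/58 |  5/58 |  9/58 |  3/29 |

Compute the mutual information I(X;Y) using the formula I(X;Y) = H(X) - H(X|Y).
0.3362 bits

I(X;Y) = H(X) - H(X|Y)

Marginal of X (row sums):
  P(X=0) = 4/29 + 1/58 + 1/58 + 1/58 = 11/58
  P(X=1) = 1/58 + 6/29 + 1/58 + 3/29 = 10/29
  P(X=2) = 7/58 + 5/58 + 9/58 + 3/29 = 27/58
H(X) = -[(11/58)·log₂(11/58) + (10/29)·log₂(10/29) + (27/58)·log₂(27/58)]
  = 0.4549 + 0.5297 + 0.5135 = 1.4981 bits

Marginal of Y (column sums):
  P(Y=0) = 4/29 + 1/58 + 7/58 = 8/29
  P(Y=1) = 1/58 + 6/29 + 5/58 = 9/29
  P(Y=2) = 1/58 + 1/58 + 9/58 = 11/58
  P(Y=3) = 1/58 + 3/29 + 3/29 = 13/58
H(X|Y) = Σ_y P(y)·H(X|Y=y):
  Y=0: P(Y=0) = 8/29, P(X|Y=0) = (1/2, 1/16, 7/16) → H(X|Y=0) = 1.2718
  Y=1: P(Y=1) = 9/29, P(X|Y=1) = (1/18, 2/3, 5/18) → H(X|Y=1) = 1.1350
  Y=2: P(Y=2) = 11/58, P(X|Y=2) = (1/11, 1/11, 9/11) → H(X|Y=2) = 0.8659
  Y=3: P(Y=3) = 13/58, P(X|Y=3) = (1/13, 6/13, 6/13) → H(X|Y=3) = 1.3143
H(X|Y) = (8/29)·1.2718 + (9/29)·1.1350 + (11/58)·0.8659 + (13/58)·1.3143 = 1.1619 bits

I(X;Y) = H(X) - H(X|Y) = 1.4981 - 1.1619 = 0.3362 bits

Cross-check via I(X;Y) = H(X) + H(Y) - H(X,Y): computing H(Y) from the column sums and H(X,Y) from the 12 cells in the same way gives H(Y) = 1.9749 bits and H(X,Y) = 3.1368 bits, so
I(X;Y) = 1.4981 + 1.9749 - 3.1368 = 0.3362 bits ✓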